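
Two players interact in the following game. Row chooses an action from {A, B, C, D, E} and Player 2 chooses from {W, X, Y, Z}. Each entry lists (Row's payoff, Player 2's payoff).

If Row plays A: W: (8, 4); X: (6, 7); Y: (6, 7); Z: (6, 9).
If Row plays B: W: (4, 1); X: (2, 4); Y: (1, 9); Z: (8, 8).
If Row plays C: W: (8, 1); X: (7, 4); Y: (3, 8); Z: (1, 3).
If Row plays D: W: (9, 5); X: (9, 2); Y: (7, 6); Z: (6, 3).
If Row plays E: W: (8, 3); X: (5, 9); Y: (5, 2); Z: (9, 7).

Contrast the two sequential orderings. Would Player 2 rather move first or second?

If Row leads: Player 2's best replies are A→Z, B→Y, C→Y, D→Y, E→X; Row's induced payoffs 6, 1, 3, 7, 5; outcome (D, Y), payoffs (7, 6).
If Player 2 leads: Row's best replies are W→D, X→D, Y→D, Z→E; Player 2's induced payoffs 5, 2, 6, 7; outcome (E, Z), payoffs (9, 7).
Player 2 gets 7 moving first and 6 moving second, so Player 2 prefers to move first.

first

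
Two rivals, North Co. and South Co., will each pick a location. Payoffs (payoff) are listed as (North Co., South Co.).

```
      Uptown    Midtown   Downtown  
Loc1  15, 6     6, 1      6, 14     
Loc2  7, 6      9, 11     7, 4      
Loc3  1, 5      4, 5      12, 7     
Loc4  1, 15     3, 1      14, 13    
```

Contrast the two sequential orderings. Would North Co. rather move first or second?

If North Co. leads: South Co.'s best replies are Loc1→Downtown, Loc2→Midtown, Loc3→Downtown, Loc4→Uptown; North Co.'s induced payoffs 6, 9, 12, 1; outcome (Loc3, Downtown), payoffs (12, 7).
If South Co. leads: North Co.'s best replies are Uptown→Loc1, Midtown→Loc2, Downtown→Loc4; South Co.'s induced payoffs 6, 11, 13; outcome (Loc4, Downtown), payoffs (14, 13).
North Co. gets 12 moving first and 14 moving second, so North Co. prefers to move second.

second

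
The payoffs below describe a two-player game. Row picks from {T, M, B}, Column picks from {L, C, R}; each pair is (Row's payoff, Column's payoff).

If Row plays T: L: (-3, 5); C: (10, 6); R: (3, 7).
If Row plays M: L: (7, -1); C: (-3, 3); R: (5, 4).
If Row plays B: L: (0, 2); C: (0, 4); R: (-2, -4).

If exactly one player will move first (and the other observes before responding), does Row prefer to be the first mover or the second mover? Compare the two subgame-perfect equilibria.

If Row leads: Column's best replies are T→R, M→R, B→C; Row's induced payoffs 3, 5, 0; outcome (M, R), payoffs (5, 4).
If Column leads: Row's best replies are L→M, C→T, R→M; Column's induced payoffs -1, 6, 4; outcome (T, C), payoffs (10, 6).
Row gets 5 moving first and 10 moving second, so Row prefers to move second.

second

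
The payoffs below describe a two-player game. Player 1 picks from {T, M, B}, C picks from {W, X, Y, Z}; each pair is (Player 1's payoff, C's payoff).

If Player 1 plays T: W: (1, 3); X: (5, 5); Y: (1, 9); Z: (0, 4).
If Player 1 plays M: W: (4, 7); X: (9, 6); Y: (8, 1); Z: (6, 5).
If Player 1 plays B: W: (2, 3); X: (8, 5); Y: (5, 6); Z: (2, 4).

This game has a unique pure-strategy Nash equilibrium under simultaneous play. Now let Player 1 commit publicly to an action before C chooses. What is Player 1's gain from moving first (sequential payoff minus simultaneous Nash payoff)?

Work backward from C's decision.
- T: BR = Y, leader payoff 1.
- M: BR = W, leader payoff 4.
- B: BR = Y, leader payoff 5.
Player 1's induced payoffs are 1, 4, 5, so Player 1 commits to B. Subgame-perfect outcome: (B, Y) with payoffs (5, 6).
Under simultaneous play:
Player 1's best replies: W→M; X→M; Y→M; Z→M.
C's best replies: T→Y; M→W; B→Y.
Only (M, W) has each player best-responding; Nash payoffs (4, 7).
Player 1's commitment gain: 5 − 4 = 1.

1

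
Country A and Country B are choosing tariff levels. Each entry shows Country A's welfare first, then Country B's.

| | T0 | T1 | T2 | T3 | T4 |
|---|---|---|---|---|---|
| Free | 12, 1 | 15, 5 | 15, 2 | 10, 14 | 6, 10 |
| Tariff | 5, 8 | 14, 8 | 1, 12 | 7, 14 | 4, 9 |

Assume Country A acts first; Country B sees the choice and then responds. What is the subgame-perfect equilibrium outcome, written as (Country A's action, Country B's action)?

Country B best-responds to each possible Country A move:
- Free → Country B plays T3 (best of 1, 5, 2, 14, 10); Country A gets 10.
- Tariff → Country B plays T3 (best of 8, 8, 12, 14, 9); Country A gets 7.
Among 10, 7, the best is 10 at Free. Subgame-perfect outcome: (Free, T3) with payoffs (10, 14).

(Free, T3)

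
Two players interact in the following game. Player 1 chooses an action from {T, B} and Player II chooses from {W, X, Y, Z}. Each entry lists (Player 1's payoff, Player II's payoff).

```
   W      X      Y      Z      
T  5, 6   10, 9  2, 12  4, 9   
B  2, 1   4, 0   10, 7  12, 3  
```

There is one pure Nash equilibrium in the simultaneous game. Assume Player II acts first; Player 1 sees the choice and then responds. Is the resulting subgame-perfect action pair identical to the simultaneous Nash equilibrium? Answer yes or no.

no

Work backward from Player 1's decision.
- W → Player 1 plays T (best of 5, 2); Player II gets 6.
- X → Player 1 plays T (best of 10, 4); Player II gets 9.
- Y → Player 1 plays B (best of 2, 10); Player II gets 7.
- Z → Player 1 plays B (best of 4, 12); Player II gets 3.
Player II's induced payoffs are 6, 9, 7, 3, so Player II commits to X. Subgame-perfect outcome: (T, X) with payoffs (10, 9).
Under simultaneous play:
Player 1's best replies: W→T; X→T; Y→B; Z→B.
Player II's best replies: T→Y; B→Y.
Only (B, Y) has each player best-responding; Nash payoffs (10, 7).
Sequential outcome (T, X) differs from the Nash profile (B, Y).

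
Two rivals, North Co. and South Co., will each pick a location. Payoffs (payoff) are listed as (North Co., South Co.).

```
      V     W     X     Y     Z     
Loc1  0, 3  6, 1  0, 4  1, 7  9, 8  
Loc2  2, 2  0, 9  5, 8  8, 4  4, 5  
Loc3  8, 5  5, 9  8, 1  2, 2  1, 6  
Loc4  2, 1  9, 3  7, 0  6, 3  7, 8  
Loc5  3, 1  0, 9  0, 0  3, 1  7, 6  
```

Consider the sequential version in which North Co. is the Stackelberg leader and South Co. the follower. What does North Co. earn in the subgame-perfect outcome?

South Co. best-responds to each possible North Co. move:
- Loc1: South Co. compares 3, 1, 4, 7, 8 and picks Z; North Co. would get 9.
- Loc2: South Co. compares 2, 9, 8, 4, 5 and picks W; North Co. would get 0.
- Loc3: South Co. compares 5, 9, 1, 2, 6 and picks W; North Co. would get 5.
- Loc4: South Co. compares 1, 3, 0, 3, 8 and picks Z; North Co. would get 7.
- Loc5: South Co. compares 1, 9, 0, 1, 6 and picks W; North Co. would get 0.
Maximizing over 9, 0, 5, 7, 0, North Co. chooses Loc1. Subgame-perfect outcome: (Loc1, Z) with payoffs (9, 8).

9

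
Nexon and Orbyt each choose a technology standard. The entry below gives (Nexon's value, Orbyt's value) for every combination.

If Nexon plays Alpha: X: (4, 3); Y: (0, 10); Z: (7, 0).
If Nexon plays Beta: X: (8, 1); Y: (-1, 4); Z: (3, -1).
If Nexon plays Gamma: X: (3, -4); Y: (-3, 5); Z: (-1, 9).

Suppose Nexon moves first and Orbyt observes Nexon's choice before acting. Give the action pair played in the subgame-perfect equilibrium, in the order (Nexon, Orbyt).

Orbyt best-responds to each possible Nexon move:
- Alpha → Orbyt plays Y (best of 3, 10, 0); Nexon gets 0.
- Beta → Orbyt plays Y (best of 1, 4, -1); Nexon gets -1.
- Gamma → Orbyt plays Z (best of -4, 5, 9); Nexon gets -1.
Nexon's induced payoffs are 0, -1, -1, so Nexon commits to Alpha. Subgame-perfect outcome: (Alpha, Y) with payoffs (0, 10).

(Alpha, Y)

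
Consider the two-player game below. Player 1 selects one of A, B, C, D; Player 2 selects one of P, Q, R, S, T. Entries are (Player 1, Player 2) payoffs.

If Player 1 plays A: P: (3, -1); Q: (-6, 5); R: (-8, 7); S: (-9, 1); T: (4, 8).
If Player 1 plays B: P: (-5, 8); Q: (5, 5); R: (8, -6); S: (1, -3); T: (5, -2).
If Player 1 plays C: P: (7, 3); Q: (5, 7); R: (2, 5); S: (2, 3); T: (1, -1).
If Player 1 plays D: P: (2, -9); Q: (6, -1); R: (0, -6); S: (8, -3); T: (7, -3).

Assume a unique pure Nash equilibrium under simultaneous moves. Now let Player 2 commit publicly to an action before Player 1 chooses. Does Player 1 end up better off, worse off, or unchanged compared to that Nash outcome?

Backward induction with Player 2 moving first.
- P → Player 1 plays C (best of 3, -5, 7, 2); Player 2 gets 3.
- Q → Player 1 plays D (best of -6, 5, 5, 6); Player 2 gets -1.
- R → Player 1 plays B (best of -8, 8, 2, 0); Player 2 gets -6.
- S → Player 1 plays D (best of -9, 1, 2, 8); Player 2 gets -3.
- T → Player 1 plays D (best of 4, 5, 1, 7); Player 2 gets -3.
Maximizing over 3, -1, -6, -3, -3, Player 2 chooses P. Subgame-perfect outcome: (C, P) with payoffs (7, 3).
For the simultaneous game, intersect best replies.
Player 1's best replies: P→C; Q→D; R→B; S→D; T→D.
Player 2's best replies: A→T; B→P; C→Q; D→Q.
Only (D, Q) has each player best-responding; Nash payoffs (6, -1).
Player 1 earns 7 sequentially versus 6 at the Nash outcome: better off.

better off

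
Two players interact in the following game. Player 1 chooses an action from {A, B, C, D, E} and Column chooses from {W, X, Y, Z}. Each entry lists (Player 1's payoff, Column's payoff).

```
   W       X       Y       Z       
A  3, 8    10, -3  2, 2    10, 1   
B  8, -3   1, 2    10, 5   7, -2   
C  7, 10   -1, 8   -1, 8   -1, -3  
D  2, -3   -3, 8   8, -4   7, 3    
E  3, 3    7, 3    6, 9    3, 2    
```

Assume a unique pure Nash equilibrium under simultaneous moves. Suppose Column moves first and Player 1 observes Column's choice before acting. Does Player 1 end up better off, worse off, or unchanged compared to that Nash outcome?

unchanged

Solve by backward induction (Column leads).
- W: Player 1 compares 3, 8, 7, 2, 3 and picks B; Column would get -3.
- X: Player 1 compares 10, 1, -1, -3, 7 and picks A; Column would get -3.
- Y: Player 1 compares 2, 10, -1, 8, 6 and picks B; Column would get 5.
- Z: Player 1 compares 10, 7, -1, 7, 3 and picks A; Column would get 1.
Among -3, -3, 5, 1, the best is 5 at Y. Subgame-perfect outcome: (B, Y) with payoffs (10, 5).
Now find the simultaneous Nash equilibrium.
Player 1's best replies: W→B; X→A; Y→B; Z→A.
Column's best replies: A→W; B→Y; C→W; D→X; E→Y.
The unique mutual best reply is (B, Y), giving (10, 5).
Player 1 earns 10 sequentially versus 10 at the Nash outcome: unchanged.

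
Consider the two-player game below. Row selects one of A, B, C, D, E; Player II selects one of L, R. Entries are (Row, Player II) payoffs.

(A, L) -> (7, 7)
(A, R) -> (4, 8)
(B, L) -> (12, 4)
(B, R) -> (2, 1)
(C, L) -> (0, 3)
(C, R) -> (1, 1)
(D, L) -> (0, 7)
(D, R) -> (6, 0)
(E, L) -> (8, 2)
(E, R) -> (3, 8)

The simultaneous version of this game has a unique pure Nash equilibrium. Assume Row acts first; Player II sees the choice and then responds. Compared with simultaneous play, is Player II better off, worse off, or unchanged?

Backward induction with Row moving first.
- A: Player II compares 7, 8 and picks R; Row would get 4.
- B: Player II compares 4, 1 and picks L; Row would get 12.
- C: Player II compares 3, 1 and picks L; Row would get 0.
- D: Player II compares 7, 0 and picks L; Row would get 0.
- E: Player II compares 2, 8 and picks R; Row would get 3.
Row's induced payoffs are 4, 12, 0, 0, 3, so Row commits to B. Subgame-perfect outcome: (B, L) with payoffs (12, 4).
Under simultaneous play:
Row's best replies: L→B; R→D.
Player II's best replies: A→R; B→L; C→L; D→L; E→R.
Only (B, L) has each player best-responding; Nash payoffs (12, 4).
Player II earns 4 sequentially versus 4 at the Nash outcome: unchanged.

unchanged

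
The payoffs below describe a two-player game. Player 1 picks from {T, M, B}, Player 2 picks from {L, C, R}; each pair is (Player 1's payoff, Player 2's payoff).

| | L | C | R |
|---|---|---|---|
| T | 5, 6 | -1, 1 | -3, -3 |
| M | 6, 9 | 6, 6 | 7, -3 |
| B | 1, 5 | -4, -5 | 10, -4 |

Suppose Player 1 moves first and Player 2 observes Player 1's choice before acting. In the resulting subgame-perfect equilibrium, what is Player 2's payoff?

9

Player 2 best-responds to each possible Player 1 move:
- T: Player 2 compares 6, 1, -3 and picks L; Player 1 would get 5.
- M: Player 2 compares 9, 6, -3 and picks L; Player 1 would get 6.
- B: Player 2 compares 5, -5, -4 and picks L; Player 1 would get 1.
Player 1's induced payoffs are 5, 6, 1, so Player 1 commits to M. Subgame-perfect outcome: (M, L) with payoffs (6, 9).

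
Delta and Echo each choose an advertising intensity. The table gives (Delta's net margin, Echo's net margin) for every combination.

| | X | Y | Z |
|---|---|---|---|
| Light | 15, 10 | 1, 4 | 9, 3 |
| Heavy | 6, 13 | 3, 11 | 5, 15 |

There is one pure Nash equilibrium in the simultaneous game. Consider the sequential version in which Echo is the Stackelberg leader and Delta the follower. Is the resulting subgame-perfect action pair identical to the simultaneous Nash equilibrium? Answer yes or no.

Backward induction with Echo moving first.
- X: BR = Light, leader payoff 10.
- Y: BR = Heavy, leader payoff 11.
- Z: BR = Light, leader payoff 3.
Maximizing over 10, 11, 3, Echo chooses Y. Subgame-perfect outcome: (Heavy, Y) with payoffs (3, 11).
Now find the simultaneous Nash equilibrium.
Delta's best replies: X→Light; Y→Heavy; Z→Light.
Echo's best replies: Light→X; Heavy→Z.
Only (Light, X) has each player best-responding; Nash payoffs (15, 10).
Sequential outcome (Heavy, Y) differs from the Nash profile (Light, X).

no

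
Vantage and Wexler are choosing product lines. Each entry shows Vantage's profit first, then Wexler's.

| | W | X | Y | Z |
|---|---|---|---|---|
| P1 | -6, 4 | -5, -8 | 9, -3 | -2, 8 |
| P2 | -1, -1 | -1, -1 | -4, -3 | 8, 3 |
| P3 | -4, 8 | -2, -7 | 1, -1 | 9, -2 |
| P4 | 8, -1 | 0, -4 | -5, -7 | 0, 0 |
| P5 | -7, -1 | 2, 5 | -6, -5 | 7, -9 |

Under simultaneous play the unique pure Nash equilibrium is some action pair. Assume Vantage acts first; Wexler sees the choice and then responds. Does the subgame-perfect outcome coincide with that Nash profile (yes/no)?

no

Solve by backward induction (Vantage leads).
- P1 → Wexler plays Z (best of 4, -8, -3, 8); Vantage gets -2.
- P2 → Wexler plays Z (best of -1, -1, -3, 3); Vantage gets 8.
- P3 → Wexler plays W (best of 8, -7, -1, -2); Vantage gets -4.
- P4 → Wexler plays Z (best of -1, -4, -7, 0); Vantage gets 0.
- P5 → Wexler plays X (best of -1, 5, -5, -9); Vantage gets 2.
Vantage's induced payoffs are -2, 8, -4, 0, 2, so Vantage commits to P2. Subgame-perfect outcome: (P2, Z) with payoffs (8, 3).
Now find the simultaneous Nash equilibrium.
Vantage's best replies: W→P4; X→P5; Y→P1; Z→P3.
Wexler's best replies: P1→Z; P2→Z; P3→W; P4→Z; P5→X.
The unique mutual best reply is (P5, X), giving (2, 5).
Sequential outcome (P2, Z) differs from the Nash profile (P5, X).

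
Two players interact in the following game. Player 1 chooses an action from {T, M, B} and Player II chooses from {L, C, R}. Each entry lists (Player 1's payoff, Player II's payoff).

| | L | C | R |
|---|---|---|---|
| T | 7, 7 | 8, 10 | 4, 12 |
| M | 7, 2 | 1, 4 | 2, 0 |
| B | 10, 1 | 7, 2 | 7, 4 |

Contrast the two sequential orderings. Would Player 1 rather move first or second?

If Player 1 leads: Player II's best replies are T→R, M→C, B→R; Player 1's induced payoffs 4, 1, 7; outcome (B, R), payoffs (7, 4).
If Player II leads: Player 1's best replies are L→B, C→T, R→B; Player II's induced payoffs 1, 10, 4; outcome (T, C), payoffs (8, 10).
Player 1 gets 7 moving first and 8 moving second, so Player 1 prefers to move second.

second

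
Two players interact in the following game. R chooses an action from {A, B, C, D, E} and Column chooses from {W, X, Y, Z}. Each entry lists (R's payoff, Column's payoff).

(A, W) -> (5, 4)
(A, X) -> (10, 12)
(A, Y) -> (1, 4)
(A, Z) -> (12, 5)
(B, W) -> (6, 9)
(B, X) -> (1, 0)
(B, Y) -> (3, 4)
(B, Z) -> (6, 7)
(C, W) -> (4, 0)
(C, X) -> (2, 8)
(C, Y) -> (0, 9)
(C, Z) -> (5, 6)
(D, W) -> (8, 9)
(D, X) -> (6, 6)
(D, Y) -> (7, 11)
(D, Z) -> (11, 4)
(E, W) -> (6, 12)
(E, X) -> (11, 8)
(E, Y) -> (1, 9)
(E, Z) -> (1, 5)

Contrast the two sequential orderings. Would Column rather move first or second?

If R leads: Column's best replies are A→X, B→W, C→Y, D→Y, E→W; R's induced payoffs 10, 6, 0, 7, 6; outcome (A, X), payoffs (10, 12).
If Column leads: R's best replies are W→D, X→E, Y→D, Z→A; Column's induced payoffs 9, 8, 11, 5; outcome (D, Y), payoffs (7, 11).
Column gets 11 moving first and 12 moving second, so Column prefers to move second.

second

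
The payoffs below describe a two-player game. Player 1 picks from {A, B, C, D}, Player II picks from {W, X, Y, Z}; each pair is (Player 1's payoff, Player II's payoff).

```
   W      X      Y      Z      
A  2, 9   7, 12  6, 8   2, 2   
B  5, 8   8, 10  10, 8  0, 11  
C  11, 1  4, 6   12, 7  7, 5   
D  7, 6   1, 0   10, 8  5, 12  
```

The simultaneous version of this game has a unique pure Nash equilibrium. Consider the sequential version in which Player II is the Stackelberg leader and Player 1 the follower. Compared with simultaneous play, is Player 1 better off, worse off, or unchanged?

worse off

Backward induction with Player II moving first.
- W: BR = C, leader payoff 1.
- X: BR = B, leader payoff 10.
- Y: BR = C, leader payoff 7.
- Z: BR = C, leader payoff 5.
Maximizing over 1, 10, 7, 5, Player II chooses X. Subgame-perfect outcome: (B, X) with payoffs (8, 10).
For the simultaneous game, intersect best replies.
Player 1's best replies: W→C; X→B; Y→C; Z→C.
Player II's best replies: A→X; B→Z; C→Y; D→Z.
The unique mutual best reply is (C, Y), giving (12, 7).
Player 1 earns 8 sequentially versus 12 at the Nash outcome: worse off.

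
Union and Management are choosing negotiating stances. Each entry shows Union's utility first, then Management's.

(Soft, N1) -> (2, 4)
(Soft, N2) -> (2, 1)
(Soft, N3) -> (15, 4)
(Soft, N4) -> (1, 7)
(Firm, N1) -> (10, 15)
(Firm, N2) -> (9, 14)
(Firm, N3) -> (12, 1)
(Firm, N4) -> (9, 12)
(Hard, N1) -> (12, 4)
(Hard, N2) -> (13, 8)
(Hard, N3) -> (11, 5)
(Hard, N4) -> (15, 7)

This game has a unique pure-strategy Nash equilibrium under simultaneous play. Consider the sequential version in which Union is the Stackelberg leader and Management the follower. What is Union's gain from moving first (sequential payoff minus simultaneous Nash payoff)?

Work backward from Management's decision.
- Soft: BR = N4, leader payoff 1.
- Firm: BR = N1, leader payoff 10.
- Hard: BR = N2, leader payoff 13.
Among 1, 10, 13, the best is 13 at Hard. Subgame-perfect outcome: (Hard, N2) with payoffs (13, 8).
Under simultaneous play:
Union's best replies: N1→Hard; N2→Hard; N3→Soft; N4→Hard.
Management's best replies: Soft→N4; Firm→N1; Hard→N2.
The unique mutual best reply is (Hard, N2), giving (13, 8).
Union's commitment gain: 13 − 13 = 0.

0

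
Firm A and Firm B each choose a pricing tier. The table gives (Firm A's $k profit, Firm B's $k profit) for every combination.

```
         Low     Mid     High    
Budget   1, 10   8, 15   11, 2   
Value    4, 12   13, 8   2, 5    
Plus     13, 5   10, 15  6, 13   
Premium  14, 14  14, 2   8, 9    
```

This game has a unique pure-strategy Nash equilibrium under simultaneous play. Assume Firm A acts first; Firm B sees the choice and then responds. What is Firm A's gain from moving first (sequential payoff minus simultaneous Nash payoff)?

0

Work backward from Firm B's decision.
- Budget: Firm B compares 10, 15, 2 and picks Mid; Firm A would get 8.
- Value: Firm B compares 12, 8, 5 and picks Low; Firm A would get 4.
- Plus: Firm B compares 5, 15, 13 and picks Mid; Firm A would get 10.
- Premium: Firm B compares 14, 2, 9 and picks Low; Firm A would get 14.
Maximizing over 8, 4, 10, 14, Firm A chooses Premium. Subgame-perfect outcome: (Premium, Low) with payoffs (14, 14).
Under simultaneous play:
Firm A's best replies: Low→Premium; Mid→Premium; High→Budget.
Firm B's best replies: Budget→Mid; Value→Low; Plus→Mid; Premium→Low.
Only (Premium, Low) has each player best-responding; Nash payoffs (14, 14).
Firm A's commitment gain: 14 − 14 = 0.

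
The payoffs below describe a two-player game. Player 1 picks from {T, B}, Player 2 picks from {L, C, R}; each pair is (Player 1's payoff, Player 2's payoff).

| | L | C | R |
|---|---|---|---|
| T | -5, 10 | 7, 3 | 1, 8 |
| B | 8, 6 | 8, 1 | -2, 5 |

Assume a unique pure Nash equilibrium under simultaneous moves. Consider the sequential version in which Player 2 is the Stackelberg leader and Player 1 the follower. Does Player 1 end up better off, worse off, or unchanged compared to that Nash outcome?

worse off

Work backward from Player 1's decision.
- L: BR = B, leader payoff 6.
- C: BR = B, leader payoff 1.
- R: BR = T, leader payoff 8.
Player 2's induced payoffs are 6, 1, 8, so Player 2 commits to R. Subgame-perfect outcome: (T, R) with payoffs (1, 8).
For the simultaneous game, intersect best replies.
Player 1's best replies: L→B; C→B; R→T.
Player 2's best replies: T→L; B→L.
Only (B, L) has each player best-responding; Nash payoffs (8, 6).
Player 1 earns 1 sequentially versus 8 at the Nash outcome: worse off.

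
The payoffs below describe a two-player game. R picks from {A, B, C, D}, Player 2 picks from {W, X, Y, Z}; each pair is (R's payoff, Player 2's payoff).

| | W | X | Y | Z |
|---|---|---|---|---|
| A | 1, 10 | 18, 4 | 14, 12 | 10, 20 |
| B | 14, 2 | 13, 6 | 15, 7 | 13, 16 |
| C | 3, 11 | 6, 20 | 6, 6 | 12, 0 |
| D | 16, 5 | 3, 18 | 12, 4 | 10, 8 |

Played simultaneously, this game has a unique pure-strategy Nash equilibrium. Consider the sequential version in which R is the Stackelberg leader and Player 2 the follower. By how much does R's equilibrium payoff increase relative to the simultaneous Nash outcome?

Player 2 best-responds to each possible R move:
- A: BR = Z, leader payoff 10.
- B: BR = Z, leader payoff 13.
- C: BR = X, leader payoff 6.
- D: BR = X, leader payoff 3.
Maximizing over 10, 13, 6, 3, R chooses B. Subgame-perfect outcome: (B, Z) with payoffs (13, 16).
Under simultaneous play:
R's best replies: W→D; X→A; Y→B; Z→B.
Player 2's best replies: A→Z; B→Z; C→X; D→X.
Only (B, Z) has each player best-responding; Nash payoffs (13, 16).
R's commitment gain: 13 − 13 = 0.

0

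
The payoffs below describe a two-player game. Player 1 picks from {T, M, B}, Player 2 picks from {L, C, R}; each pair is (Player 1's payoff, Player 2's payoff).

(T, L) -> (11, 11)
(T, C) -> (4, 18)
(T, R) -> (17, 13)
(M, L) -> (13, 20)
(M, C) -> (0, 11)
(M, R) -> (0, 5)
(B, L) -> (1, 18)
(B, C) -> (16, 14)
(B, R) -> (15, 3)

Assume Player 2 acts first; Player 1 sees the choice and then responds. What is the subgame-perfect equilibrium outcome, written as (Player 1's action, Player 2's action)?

Player 1 best-responds to each possible Player 2 move:
- L: Player 1 compares 11, 13, 1 and picks M; Player 2 would get 20.
- C: Player 1 compares 4, 0, 16 and picks B; Player 2 would get 14.
- R: Player 1 compares 17, 0, 15 and picks T; Player 2 would get 13.
Maximizing over 20, 14, 13, Player 2 chooses L. Subgame-perfect outcome: (M, L) with payoffs (13, 20).

(M, L)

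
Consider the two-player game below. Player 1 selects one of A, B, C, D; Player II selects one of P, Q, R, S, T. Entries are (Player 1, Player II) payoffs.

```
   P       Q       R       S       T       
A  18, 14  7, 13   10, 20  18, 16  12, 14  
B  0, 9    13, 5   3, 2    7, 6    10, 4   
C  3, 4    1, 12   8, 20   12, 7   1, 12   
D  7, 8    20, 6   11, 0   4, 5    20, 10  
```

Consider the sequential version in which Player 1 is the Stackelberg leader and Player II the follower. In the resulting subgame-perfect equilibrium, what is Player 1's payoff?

Player II best-responds to each possible Player 1 move:
- A → Player II plays R (best of 14, 13, 20, 16, 14); Player 1 gets 10.
- B → Player II plays P (best of 9, 5, 2, 6, 4); Player 1 gets 0.
- C → Player II plays R (best of 4, 12, 20, 7, 12); Player 1 gets 8.
- D → Player II plays T (best of 8, 6, 0, 5, 10); Player 1 gets 20.
Player 1's induced payoffs are 10, 0, 8, 20, so Player 1 commits to D. Subgame-perfect outcome: (D, T) with payoffs (20, 10).

20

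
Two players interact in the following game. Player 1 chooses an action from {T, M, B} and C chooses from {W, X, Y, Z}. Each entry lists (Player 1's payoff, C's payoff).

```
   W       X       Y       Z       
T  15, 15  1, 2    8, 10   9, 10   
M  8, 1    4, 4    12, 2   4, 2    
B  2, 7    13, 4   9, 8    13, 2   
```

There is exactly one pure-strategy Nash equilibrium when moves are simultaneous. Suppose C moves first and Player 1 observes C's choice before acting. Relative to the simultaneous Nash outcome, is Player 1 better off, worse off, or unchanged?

Solve by backward induction (C leads).
- W: Player 1 compares 15, 8, 2 and picks T; C would get 15.
- X: Player 1 compares 1, 4, 13 and picks B; C would get 4.
- Y: Player 1 compares 8, 12, 9 and picks M; C would get 2.
- Z: Player 1 compares 9, 4, 13 and picks B; C would get 2.
Among 15, 4, 2, 2, the best is 15 at W. Subgame-perfect outcome: (T, W) with payoffs (15, 15).
Now find the simultaneous Nash equilibrium.
Player 1's best replies: W→T; X→B; Y→M; Z→B.
C's best replies: T→W; M→X; B→Y.
Only (T, W) has each player best-responding; Nash payoffs (15, 15).
Player 1 earns 15 sequentially versus 15 at the Nash outcome: unchanged.

unchanged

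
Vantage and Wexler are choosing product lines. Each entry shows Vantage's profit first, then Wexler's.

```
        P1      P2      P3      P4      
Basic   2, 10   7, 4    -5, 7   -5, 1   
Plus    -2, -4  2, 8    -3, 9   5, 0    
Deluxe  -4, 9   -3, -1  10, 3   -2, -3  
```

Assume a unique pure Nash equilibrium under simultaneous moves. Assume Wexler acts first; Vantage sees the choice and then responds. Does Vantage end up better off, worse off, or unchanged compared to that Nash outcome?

unchanged

Backward induction with Wexler moving first.
- P1: BR = Basic, leader payoff 10.
- P2: BR = Basic, leader payoff 4.
- P3: BR = Deluxe, leader payoff 3.
- P4: BR = Plus, leader payoff 0.
Among 10, 4, 3, 0, the best is 10 at P1. Subgame-perfect outcome: (Basic, P1) with payoffs (2, 10).
Under simultaneous play:
Vantage's best replies: P1→Basic; P2→Basic; P3→Deluxe; P4→Plus.
Wexler's best replies: Basic→P1; Plus→P3; Deluxe→P1.
The unique mutual best reply is (Basic, P1), giving (2, 10).
Vantage earns 2 sequentially versus 2 at the Nash outcome: unchanged.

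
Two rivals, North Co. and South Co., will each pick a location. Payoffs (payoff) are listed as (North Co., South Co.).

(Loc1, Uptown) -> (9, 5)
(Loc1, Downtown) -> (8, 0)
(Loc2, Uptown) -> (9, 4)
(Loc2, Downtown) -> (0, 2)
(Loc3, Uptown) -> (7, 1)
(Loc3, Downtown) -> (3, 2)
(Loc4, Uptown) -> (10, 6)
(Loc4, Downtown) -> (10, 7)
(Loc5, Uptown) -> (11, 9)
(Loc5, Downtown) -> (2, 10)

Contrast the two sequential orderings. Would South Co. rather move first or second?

If North Co. leads: South Co.'s best replies are Loc1→Uptown, Loc2→Uptown, Loc3→Downtown, Loc4→Downtown, Loc5→Downtown; North Co.'s induced payoffs 9, 9, 3, 10, 2; outcome (Loc4, Downtown), payoffs (10, 7).
If South Co. leads: North Co.'s best replies are Uptown→Loc5, Downtown→Loc4; South Co.'s induced payoffs 9, 7; outcome (Loc5, Uptown), payoffs (11, 9).
South Co. gets 9 moving first and 7 moving second, so South Co. prefers to move first.

first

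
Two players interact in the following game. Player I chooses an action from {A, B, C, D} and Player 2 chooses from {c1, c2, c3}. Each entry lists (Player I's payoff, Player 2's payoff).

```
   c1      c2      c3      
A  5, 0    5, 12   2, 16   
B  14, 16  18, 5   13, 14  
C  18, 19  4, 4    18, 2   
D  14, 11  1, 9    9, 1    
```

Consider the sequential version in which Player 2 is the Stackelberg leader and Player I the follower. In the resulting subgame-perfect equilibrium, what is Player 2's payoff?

Backward induction with Player 2 moving first.
- c1: Player I compares 5, 14, 18, 14 and picks C; Player 2 would get 19.
- c2: Player I compares 5, 18, 4, 1 and picks B; Player 2 would get 5.
- c3: Player I compares 2, 13, 18, 9 and picks C; Player 2 would get 2.
Among 19, 5, 2, the best is 19 at c1. Subgame-perfect outcome: (C, c1) with payoffs (18, 19).

19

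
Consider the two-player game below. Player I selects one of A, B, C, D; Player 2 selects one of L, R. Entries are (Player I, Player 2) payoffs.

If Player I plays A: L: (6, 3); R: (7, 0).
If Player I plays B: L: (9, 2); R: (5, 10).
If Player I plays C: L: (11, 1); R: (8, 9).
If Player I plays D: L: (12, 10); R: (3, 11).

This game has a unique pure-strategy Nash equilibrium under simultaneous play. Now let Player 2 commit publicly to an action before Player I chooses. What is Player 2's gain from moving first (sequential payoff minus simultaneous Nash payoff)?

1

Player I best-responds to each possible Player 2 move:
- L: BR = D, leader payoff 10.
- R: BR = C, leader payoff 9.
Player 2's induced payoffs are 10, 9, so Player 2 commits to L. Subgame-perfect outcome: (D, L) with payoffs (12, 10).
Now find the simultaneous Nash equilibrium.
Player I's best replies: L→D; R→C.
Player 2's best replies: A→L; B→R; C→R; D→R.
Only (C, R) has each player best-responding; Nash payoffs (8, 9).
Player 2's commitment gain: 10 − 9 = 1.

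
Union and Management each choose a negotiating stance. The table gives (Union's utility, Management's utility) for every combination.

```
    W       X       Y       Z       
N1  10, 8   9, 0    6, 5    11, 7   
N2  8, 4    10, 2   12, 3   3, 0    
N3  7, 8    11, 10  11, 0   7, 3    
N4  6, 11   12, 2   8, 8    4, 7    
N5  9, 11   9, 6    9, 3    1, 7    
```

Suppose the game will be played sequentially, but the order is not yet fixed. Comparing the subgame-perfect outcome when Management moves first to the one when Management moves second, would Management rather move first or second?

second

If Union leads: Management's best replies are N1→W, N2→W, N3→X, N4→W, N5→W; Union's induced payoffs 10, 8, 11, 6, 9; outcome (N3, X), payoffs (11, 10).
If Management leads: Union's best replies are W→N1, X→N4, Y→N2, Z→N1; Management's induced payoffs 8, 2, 3, 7; outcome (N1, W), payoffs (10, 8).
Management gets 8 moving first and 10 moving second, so Management prefers to move second.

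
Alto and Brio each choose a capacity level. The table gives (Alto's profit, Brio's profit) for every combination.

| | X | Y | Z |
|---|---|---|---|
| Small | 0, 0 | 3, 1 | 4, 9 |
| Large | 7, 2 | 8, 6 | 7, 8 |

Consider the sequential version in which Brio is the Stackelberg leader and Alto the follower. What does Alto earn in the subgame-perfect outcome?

Backward induction with Brio moving first.
- X: BR = Large, leader payoff 2.
- Y: BR = Large, leader payoff 6.
- Z: BR = Large, leader payoff 8.
Among 2, 6, 8, the best is 8 at Z. Subgame-perfect outcome: (Large, Z) with payoffs (7, 8).

7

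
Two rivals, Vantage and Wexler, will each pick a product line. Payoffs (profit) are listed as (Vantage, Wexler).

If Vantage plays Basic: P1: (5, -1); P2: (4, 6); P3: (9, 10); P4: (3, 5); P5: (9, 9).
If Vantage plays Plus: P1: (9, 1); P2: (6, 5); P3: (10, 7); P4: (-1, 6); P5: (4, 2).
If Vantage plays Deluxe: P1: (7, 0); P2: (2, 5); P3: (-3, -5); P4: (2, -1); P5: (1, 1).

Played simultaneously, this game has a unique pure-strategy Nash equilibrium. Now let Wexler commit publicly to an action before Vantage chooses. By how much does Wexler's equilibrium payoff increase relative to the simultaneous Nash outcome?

Backward induction with Wexler moving first.
- P1: BR = Plus, leader payoff 1.
- P2: BR = Plus, leader payoff 5.
- P3: BR = Plus, leader payoff 7.
- P4: BR = Basic, leader payoff 5.
- P5: BR = Basic, leader payoff 9.
Wexler's induced payoffs are 1, 5, 7, 5, 9, so Wexler commits to P5. Subgame-perfect outcome: (Basic, P5) with payoffs (9, 9).
Under simultaneous play:
Vantage's best replies: P1→Plus; P2→Plus; P3→Plus; P4→Basic; P5→Basic.
Wexler's best replies: Basic→P3; Plus→P3; Deluxe→P2.
The unique mutual best reply is (Plus, P3), giving (10, 7).
Wexler's commitment gain: 9 − 7 = 2.

2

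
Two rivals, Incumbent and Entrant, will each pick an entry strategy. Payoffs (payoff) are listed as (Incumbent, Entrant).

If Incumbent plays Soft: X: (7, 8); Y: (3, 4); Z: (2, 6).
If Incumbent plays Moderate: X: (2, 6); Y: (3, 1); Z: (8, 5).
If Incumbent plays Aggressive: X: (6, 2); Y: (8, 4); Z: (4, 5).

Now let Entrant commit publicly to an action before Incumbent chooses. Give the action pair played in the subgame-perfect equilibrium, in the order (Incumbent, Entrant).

Incumbent best-responds to each possible Entrant move:
- X: Incumbent compares 7, 2, 6 and picks Soft; Entrant would get 8.
- Y: Incumbent compares 3, 3, 8 and picks Aggressive; Entrant would get 4.
- Z: Incumbent compares 2, 8, 4 and picks Moderate; Entrant would get 5.
Maximizing over 8, 4, 5, Entrant chooses X. Subgame-perfect outcome: (Soft, X) with payoffs (7, 8).

(Soft, X)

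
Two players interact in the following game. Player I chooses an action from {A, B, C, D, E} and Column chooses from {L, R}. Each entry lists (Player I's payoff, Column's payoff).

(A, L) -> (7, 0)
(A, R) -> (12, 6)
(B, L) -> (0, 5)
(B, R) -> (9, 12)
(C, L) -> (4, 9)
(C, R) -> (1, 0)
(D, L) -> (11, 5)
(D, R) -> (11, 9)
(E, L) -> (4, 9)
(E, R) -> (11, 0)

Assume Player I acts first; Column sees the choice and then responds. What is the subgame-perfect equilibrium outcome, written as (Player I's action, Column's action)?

(A, R)

Work backward from Column's decision.
- A: BR = R, leader payoff 12.
- B: BR = R, leader payoff 9.
- C: BR = L, leader payoff 4.
- D: BR = R, leader payoff 11.
- E: BR = L, leader payoff 4.
Player I's induced payoffs are 12, 9, 4, 11, 4, so Player I commits to A. Subgame-perfect outcome: (A, R) with payoffs (12, 6).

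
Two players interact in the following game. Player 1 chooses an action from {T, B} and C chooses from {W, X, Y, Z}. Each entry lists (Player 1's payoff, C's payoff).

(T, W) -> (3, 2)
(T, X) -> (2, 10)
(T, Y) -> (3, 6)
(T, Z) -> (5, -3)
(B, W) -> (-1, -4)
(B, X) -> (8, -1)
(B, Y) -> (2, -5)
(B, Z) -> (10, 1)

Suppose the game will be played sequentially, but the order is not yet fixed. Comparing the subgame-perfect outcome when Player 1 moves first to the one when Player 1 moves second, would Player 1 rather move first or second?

first

If Player 1 leads: C's best replies are T→X, B→Z; Player 1's induced payoffs 2, 10; outcome (B, Z), payoffs (10, 1).
If C leads: Player 1's best replies are W→T, X→B, Y→T, Z→B; C's induced payoffs 2, -1, 6, 1; outcome (T, Y), payoffs (3, 6).
Player 1 gets 10 moving first and 3 moving second, so Player 1 prefers to move first.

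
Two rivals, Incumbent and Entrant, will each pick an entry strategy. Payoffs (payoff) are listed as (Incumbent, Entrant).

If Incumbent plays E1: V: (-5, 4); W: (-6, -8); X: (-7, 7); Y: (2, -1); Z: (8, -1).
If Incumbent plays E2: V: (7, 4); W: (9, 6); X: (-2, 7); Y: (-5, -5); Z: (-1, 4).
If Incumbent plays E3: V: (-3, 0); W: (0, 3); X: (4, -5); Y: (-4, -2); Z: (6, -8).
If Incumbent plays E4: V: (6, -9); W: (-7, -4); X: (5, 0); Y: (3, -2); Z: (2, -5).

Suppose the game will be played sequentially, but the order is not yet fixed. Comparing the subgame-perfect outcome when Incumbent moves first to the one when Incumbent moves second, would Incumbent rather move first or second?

If Incumbent leads: Entrant's best replies are E1→X, E2→X, E3→W, E4→X; Incumbent's induced payoffs -7, -2, 0, 5; outcome (E4, X), payoffs (5, 0).
If Entrant leads: Incumbent's best replies are V→E2, W→E2, X→E4, Y→E4, Z→E1; Entrant's induced payoffs 4, 6, 0, -2, -1; outcome (E2, W), payoffs (9, 6).
Incumbent gets 5 moving first and 9 moving second, so Incumbent prefers to move second.

second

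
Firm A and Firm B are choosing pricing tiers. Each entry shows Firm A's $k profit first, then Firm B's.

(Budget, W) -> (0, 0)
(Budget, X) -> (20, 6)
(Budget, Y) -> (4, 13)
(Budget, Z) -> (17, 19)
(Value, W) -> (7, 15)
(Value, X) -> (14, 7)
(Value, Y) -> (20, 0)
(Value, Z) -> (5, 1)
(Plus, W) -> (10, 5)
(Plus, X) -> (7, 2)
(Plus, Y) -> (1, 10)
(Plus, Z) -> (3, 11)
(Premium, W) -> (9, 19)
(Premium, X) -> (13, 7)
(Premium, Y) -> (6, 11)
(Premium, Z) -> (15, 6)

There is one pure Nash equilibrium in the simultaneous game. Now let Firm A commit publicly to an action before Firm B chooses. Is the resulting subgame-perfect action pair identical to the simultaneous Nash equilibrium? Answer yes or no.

Solve by backward induction (Firm A leads).
- Budget → Firm B plays Z (best of 0, 6, 13, 19); Firm A gets 17.
- Value → Firm B plays W (best of 15, 7, 0, 1); Firm A gets 7.
- Plus → Firm B plays Z (best of 5, 2, 10, 11); Firm A gets 3.
- Premium → Firm B plays W (best of 19, 7, 11, 6); Firm A gets 9.
Maximizing over 17, 7, 3, 9, Firm A chooses Budget. Subgame-perfect outcome: (Budget, Z) with payoffs (17, 19).
Now find the simultaneous Nash equilibrium.
Firm A's best replies: W→Plus; X→Budget; Y→Value; Z→Budget.
Firm B's best replies: Budget→Z; Value→W; Plus→Z; Premium→W.
The unique mutual best reply is (Budget, Z), giving (17, 19).
Sequential outcome (Budget, Z) coincides with the Nash profile (Budget, Z).

yes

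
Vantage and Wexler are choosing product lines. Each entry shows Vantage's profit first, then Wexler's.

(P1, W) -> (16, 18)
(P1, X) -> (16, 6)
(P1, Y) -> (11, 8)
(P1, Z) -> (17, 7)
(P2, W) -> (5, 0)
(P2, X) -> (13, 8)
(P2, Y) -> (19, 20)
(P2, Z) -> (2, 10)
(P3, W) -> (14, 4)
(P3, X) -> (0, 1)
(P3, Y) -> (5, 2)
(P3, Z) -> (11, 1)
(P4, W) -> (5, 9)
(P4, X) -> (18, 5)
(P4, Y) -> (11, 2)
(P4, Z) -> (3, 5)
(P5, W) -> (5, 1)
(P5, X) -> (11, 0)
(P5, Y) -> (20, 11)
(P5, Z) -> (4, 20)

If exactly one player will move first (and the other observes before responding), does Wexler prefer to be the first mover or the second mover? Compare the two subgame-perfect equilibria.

second

If Vantage leads: Wexler's best replies are P1→W, P2→Y, P3→W, P4→W, P5→Z; Vantage's induced payoffs 16, 19, 14, 5, 4; outcome (P2, Y), payoffs (19, 20).
If Wexler leads: Vantage's best replies are W→P1, X→P4, Y→P5, Z→P1; Wexler's induced payoffs 18, 5, 11, 7; outcome (P1, W), payoffs (16, 18).
Wexler gets 18 moving first and 20 moving second, so Wexler prefers to move second.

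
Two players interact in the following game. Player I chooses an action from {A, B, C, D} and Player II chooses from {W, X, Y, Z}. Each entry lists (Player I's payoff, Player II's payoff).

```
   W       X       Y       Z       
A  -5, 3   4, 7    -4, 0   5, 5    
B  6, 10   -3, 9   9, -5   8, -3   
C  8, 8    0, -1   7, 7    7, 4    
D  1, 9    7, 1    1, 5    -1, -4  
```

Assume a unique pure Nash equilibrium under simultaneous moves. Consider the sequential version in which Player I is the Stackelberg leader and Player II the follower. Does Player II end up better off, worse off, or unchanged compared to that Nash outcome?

unchanged

Work backward from Player II's decision.
- A: BR = X, leader payoff 4.
- B: BR = W, leader payoff 6.
- C: BR = W, leader payoff 8.
- D: BR = W, leader payoff 1.
Among 4, 6, 8, 1, the best is 8 at C. Subgame-perfect outcome: (C, W) with payoffs (8, 8).
Now find the simultaneous Nash equilibrium.
Player I's best replies: W→C; X→D; Y→B; Z→B.
Player II's best replies: A→X; B→W; C→W; D→W.
The unique mutual best reply is (C, W), giving (8, 8).
Player II earns 8 sequentially versus 8 at the Nash outcome: unchanged.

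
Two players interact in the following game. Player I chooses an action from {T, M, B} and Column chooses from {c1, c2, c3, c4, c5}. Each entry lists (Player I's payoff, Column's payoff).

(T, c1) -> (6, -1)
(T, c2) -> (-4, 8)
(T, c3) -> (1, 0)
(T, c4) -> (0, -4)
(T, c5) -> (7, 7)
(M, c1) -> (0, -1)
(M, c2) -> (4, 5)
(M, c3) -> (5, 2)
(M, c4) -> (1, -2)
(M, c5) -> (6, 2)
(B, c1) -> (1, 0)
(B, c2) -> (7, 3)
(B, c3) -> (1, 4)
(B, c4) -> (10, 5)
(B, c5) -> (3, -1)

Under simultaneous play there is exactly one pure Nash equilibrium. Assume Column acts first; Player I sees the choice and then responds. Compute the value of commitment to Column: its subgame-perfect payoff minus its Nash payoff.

Backward induction with Column moving first.
- c1: Player I compares 6, 0, 1 and picks T; Column would get -1.
- c2: Player I compares -4, 4, 7 and picks B; Column would get 3.
- c3: Player I compares 1, 5, 1 and picks M; Column would get 2.
- c4: Player I compares 0, 1, 10 and picks B; Column would get 5.
- c5: Player I compares 7, 6, 3 and picks T; Column would get 7.
Column's induced payoffs are -1, 3, 2, 5, 7, so Column commits to c5. Subgame-perfect outcome: (T, c5) with payoffs (7, 7).
Now find the simultaneous Nash equilibrium.
Player I's best replies: c1→T; c2→B; c3→M; c4→B; c5→T.
Column's best replies: T→c2; M→c2; B→c4.
The unique mutual best reply is (B, c4), giving (10, 5).
Column's commitment gain: 7 − 5 = 2.

2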